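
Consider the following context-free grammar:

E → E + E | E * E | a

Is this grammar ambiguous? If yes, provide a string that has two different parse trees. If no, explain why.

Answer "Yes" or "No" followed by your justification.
Two different leftmost derivations of a + a * a:
  (1) E ⇒ E + E ⇒ a + E ⇒ a + E * E ⇒ a + a * E ⇒ a + a * a   (tree groups a + (a * a))
  (2) E ⇒ E * E ⇒ E + E * E ⇒ a + E * E ⇒ a + a * E ⇒ a + a * a   (tree groups (a + a) * a)
Two distinct leftmost derivations = two distinct parse trees, so the grammar is ambiguous.

Final answer: Yes - the string 'a + a * a' has two distinct leftmost derivations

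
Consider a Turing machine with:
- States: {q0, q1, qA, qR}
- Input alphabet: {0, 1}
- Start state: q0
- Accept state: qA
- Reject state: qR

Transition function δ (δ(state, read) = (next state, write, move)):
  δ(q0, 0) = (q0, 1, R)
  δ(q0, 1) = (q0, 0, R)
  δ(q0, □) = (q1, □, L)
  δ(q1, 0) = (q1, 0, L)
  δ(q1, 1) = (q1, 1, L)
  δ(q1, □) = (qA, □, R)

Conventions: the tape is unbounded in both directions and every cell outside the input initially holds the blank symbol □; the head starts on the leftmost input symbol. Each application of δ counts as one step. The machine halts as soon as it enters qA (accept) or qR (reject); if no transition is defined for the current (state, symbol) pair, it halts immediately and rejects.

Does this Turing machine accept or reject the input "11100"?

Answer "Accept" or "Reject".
Step 0: [q0]11100 (head at position 0)
Step 1: δ(q0, 1) = (q0, 0, R)  ⊢  0[q0]1100 (head at position 1)
Step 2: δ(q0, 1) = (q0, 0, R)  ⊢  00[q0]100 (head at position 2)
Step 3: δ(q0, 1) = (q0, 0, R)  ⊢  000[q0]00 (head at position 3)
Step 4: δ(q0, 0) = (q0, 1, R)  ⊢  0001[q0]0 (head at position 4)
Step 5: δ(q0, 0) = (q0, 1, R)  ⊢  00011[q0]□ (head at position 5)
Step 6: δ(q0, □) = (q1, □, L)  ⊢  0001[q1]1□ (head at position 4)
Step 7: δ(q1, 1) = (q1, 1, L)  ⊢  000[q1]11□ (head at position 3)
Step 8: δ(q1, 1) = (q1, 1, L)  ⊢  00[q1]011□ (head at position 2)
Step 9: δ(q1, 0) = (q1, 0, L)  ⊢  0[q1]0011□ (head at position 1)
Step 10: δ(q1, 0) = (q1, 0, L)  ⊢  [q1]00011□ (head at position 0)
Step 11: δ(q1, 0) = (q1, 0, L)  ⊢  [q1]□00011□ (head at position -1)
Step 12: δ(q1, □) = (qA, □, R)  ⊢  □[qA]00011□ (head at position 0)
The machine is in qA, so it halts and accepts.

Final answer: Accept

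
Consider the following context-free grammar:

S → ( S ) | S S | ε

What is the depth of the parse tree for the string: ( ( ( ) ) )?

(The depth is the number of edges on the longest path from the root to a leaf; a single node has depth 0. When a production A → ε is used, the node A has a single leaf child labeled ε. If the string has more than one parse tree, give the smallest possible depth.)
The string is 3 nested pairs. The shallowest parse tree applies S → ( S ) 3 times (one node per nested pair, each a child of the previous) and then S → ε in the middle.
S nodes at depths 0..3, ε leaf at depth 4; parentheses leaves are at depths 1..3.
(Using S → S S with an S → ε child anywhere only adds levels, so it cannot give a shallower tree.)
Depth = 4.

Final answer: 4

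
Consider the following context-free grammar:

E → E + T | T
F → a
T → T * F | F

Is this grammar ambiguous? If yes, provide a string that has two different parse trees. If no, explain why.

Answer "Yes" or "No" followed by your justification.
This is the standard stratified expression grammar: '+' is introduced only by the left-recursive rule E → E + T and '*' only by the left-recursive rule T → T * F, with F → a. For any string, the last '+' must be the one produced at the root E (everything after it is a T containing no '+'), and likewise within each T the last '*' is produced at its root. This fixes the parse tree uniquely (left-associative, '*' binding tighter than '+'), so every string has exactly one parse tree.

Final answer: No - the grammar is unambiguous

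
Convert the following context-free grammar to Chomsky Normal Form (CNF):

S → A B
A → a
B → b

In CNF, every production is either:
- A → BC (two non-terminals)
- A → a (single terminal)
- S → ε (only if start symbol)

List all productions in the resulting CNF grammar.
The grammar has no ε-productions or unit productions to eliminate.
S → A B is already in CNF (two non-terminals) – keep it.
A → a is already in CNF (single terminal) – keep it.
B → b is already in CNF (single terminal) – keep it.
Resulting CNF grammar (3 productions): A → a; B → b; S → A B

Final answer: A → a; B → b; S → A B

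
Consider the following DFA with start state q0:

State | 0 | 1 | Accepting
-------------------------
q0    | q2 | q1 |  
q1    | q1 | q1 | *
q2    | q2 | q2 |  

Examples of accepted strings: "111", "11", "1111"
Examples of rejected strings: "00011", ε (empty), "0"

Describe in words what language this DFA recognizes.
non-empty binary strings starting with 1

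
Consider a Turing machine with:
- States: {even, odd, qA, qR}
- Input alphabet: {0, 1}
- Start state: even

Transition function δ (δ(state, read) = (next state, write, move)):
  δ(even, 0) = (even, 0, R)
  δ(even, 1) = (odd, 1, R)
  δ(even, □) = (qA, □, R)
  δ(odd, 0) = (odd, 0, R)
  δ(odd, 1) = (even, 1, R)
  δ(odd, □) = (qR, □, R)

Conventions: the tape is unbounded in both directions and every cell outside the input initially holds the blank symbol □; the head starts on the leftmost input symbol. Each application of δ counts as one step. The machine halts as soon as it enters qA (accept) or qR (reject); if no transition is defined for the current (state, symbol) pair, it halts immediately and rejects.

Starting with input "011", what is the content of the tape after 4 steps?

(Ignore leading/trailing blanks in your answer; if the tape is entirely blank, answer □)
Step 0: [even]011 (head at position 0)
Step 1: δ(even, 0) = (even, 0, R)  ⊢  0[even]11 (head at position 1)
Step 2: δ(even, 1) = (odd, 1, R)  ⊢  01[odd]1 (head at position 2)
Step 3: δ(odd, 1) = (even, 1, R)  ⊢  011[even]□ (head at position 3)
Step 4: δ(even, □) = (qA, □, R)  ⊢  011□[qA]□ (head at position 4)
Tape after 4 steps (ignoring surrounding blanks): 011

Final answer: Tape: 011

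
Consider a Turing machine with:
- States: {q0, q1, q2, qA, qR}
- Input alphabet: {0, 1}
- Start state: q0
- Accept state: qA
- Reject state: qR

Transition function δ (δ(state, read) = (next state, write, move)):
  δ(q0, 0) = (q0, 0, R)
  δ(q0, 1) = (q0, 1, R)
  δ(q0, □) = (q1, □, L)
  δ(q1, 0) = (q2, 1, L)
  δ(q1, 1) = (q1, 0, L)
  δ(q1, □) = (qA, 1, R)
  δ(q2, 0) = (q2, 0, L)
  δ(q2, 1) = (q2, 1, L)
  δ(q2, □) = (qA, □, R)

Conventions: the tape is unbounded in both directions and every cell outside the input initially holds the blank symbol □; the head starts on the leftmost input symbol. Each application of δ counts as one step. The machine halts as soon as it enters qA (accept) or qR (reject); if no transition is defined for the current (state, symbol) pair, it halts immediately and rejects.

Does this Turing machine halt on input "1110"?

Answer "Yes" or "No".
Step 0: [q0]1110 (head at position 0)
Step 1: δ(q0, 1) = (q0, 1, R)  ⊢  1[q0]110 (head at position 1)
Step 2: δ(q0, 1) = (q0, 1, R)  ⊢  11[q0]10 (head at position 2)
Step 3: δ(q0, 1) = (q0, 1, R)  ⊢  111[q0]0 (head at position 3)
Step 4: δ(q0, 0) = (q0, 0, R)  ⊢  1110[q0]□ (head at position 4)
Step 5: δ(q0, □) = (q1, □, L)  ⊢  111[q1]0□ (head at position 3)
Step 6: δ(q1, 0) = (q2, 1, L)  ⊢  11[q2]11□ (head at position 2)
Step 7: δ(q2, 1) = (q2, 1, L)  ⊢  1[q2]111□ (head at position 1)
Step 8: δ(q2, 1) = (q2, 1, L)  ⊢  [q2]1111□ (head at position 0)
Step 9: δ(q2, 1) = (q2, 1, L)  ⊢  [q2]□1111□ (head at position -1)
Step 10: δ(q2, □) = (qA, □, R)  ⊢  □[qA]1111□ (head at position 0)
The machine is in qA, so it halts and accepts.
It halts after 10 steps.

Final answer: Yes - halts after 10 steps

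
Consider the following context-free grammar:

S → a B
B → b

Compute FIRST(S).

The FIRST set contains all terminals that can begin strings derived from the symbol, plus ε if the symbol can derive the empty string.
S has the single production S → a B, whose right-hand side begins with the terminal a. So FIRST(S) = {a}.

Final answer: {a}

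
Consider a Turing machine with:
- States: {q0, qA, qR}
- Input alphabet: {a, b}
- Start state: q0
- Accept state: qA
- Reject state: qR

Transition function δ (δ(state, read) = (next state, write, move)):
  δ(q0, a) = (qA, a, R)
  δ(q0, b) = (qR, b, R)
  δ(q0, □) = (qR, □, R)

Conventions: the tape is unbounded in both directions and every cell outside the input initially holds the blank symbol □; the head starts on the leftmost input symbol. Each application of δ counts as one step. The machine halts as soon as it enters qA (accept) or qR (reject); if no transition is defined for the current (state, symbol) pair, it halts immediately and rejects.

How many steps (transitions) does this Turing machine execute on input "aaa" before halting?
Step 0: [q0]aaa (head at position 0)
Step 1: δ(q0, a) = (qA, a, R)  ⊢  a[qA]aa (head at position 1)
The machine is in qA, so it halts and accepts.
Number of transitions executed: 1.

Final answer: 1 steps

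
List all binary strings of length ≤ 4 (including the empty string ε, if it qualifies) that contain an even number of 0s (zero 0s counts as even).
Checking every binary string of length 0 to 4:
  Length 0: accepted: ε | rejected: (none)
  Length 1: accepted: 1 | rejected: 0
  Length 2: accepted: 00, 11 | rejected: 01, 10
  Length 3: accepted: 001, 010, 100, 111 | rejected: 000, 011, 101, 110
  Length 4: accepted: 0000, 0011, 0101, 0110, 1001, 1010, 1100, 1111 | rejected: 0001, 0010, 0100, 0111, 1000, 1011, 1101, 1110
Total: 16 string(s).

Final answer: ε, 1, 00, 11, 001, 010, 100, 111, 0000, 0011, 0101, 0110, 1001, 1010, 1100, 1111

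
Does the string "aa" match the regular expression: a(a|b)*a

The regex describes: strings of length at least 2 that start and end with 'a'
Yes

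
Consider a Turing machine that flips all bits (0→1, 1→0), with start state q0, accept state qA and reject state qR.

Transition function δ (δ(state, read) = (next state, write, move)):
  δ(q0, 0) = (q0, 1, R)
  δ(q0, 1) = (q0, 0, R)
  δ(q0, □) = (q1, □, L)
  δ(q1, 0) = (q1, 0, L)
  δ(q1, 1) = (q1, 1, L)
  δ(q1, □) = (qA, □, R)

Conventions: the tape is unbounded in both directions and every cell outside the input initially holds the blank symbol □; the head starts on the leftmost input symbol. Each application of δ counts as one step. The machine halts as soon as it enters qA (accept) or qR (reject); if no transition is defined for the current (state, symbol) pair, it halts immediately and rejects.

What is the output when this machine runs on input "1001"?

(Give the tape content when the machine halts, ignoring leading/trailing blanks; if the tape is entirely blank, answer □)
Step 0: [q0]1001 (head at position 0)
Step 1: δ(q0, 1) = (q0, 0, R)  ⊢  0[q0]001 (head at position 1)
Step 2: δ(q0, 0) = (q0, 1, R)  ⊢  01[q0]01 (head at position 2)
Step 3: δ(q0, 0) = (q0, 1, R)  ⊢  011[q0]1 (head at position 3)
Step 4: δ(q0, 1) = (q0, 0, R)  ⊢  0110[q0]□ (head at position 4)
Step 5: δ(q0, □) = (q1, □, L)  ⊢  011[q1]0□ (head at position 3)
Step 6: δ(q1, 0) = (q1, 0, L)  ⊢  01[q1]10□ (head at position 2)
Step 7: δ(q1, 1) = (q1, 1, L)  ⊢  0[q1]110□ (head at position 1)
Step 8: δ(q1, 1) = (q1, 1, L)  ⊢  [q1]0110□ (head at position 0)
Step 9: δ(q1, 0) = (q1, 0, L)  ⊢  [q1]□0110□ (head at position -1)
Step 10: δ(q1, □) = (qA, □, R)  ⊢  □[qA]0110□ (head at position 0)
The machine is in qA, so it halts and accepts.
Tape content when halted (ignoring surrounding blanks): 0110

Final answer: Output: 0110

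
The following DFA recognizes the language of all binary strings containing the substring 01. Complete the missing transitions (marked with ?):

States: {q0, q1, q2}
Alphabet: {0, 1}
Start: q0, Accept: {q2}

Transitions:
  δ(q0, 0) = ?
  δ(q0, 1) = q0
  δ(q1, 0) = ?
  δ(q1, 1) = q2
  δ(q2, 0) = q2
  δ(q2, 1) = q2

What each state remembers (consistent with the given transitions and accept states):
  q0: 01 not seen yet and the last symbol was not 0
  q1: 01 not seen yet and the last symbol was 0
  q2: the substring 01 has already been seen
Filling in the missing entries:
  δ(q0, 0): in q0 (01 not seen yet and the last symbol was not 0), after reading 0 we have: 01 not seen yet and the last symbol was 0 → q1
  δ(q1, 0): in q1 (01 not seen yet and the last symbol was 0), after reading 0 we have: 01 not seen yet and the last symbol was 0 → q1

Final answer: δ(q0, 0) = q1; δ(q1, 0) = q1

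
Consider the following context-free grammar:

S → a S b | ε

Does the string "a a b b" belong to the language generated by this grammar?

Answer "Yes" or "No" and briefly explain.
A derivation exists: S ⇒ a S b ⇒ a a S b b ⇒ a a b b (using S → a S b twice, then S → ε).

Final answer: Yes - a valid derivation exists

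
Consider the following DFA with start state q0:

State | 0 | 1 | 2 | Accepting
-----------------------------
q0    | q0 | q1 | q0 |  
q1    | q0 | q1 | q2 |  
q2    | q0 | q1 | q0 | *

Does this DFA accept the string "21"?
Start in q0.
Read '2': q0 → q0
Read '1': q0 → q1
Final state q1 is not accepting, so the string is rejected.

Final answer: No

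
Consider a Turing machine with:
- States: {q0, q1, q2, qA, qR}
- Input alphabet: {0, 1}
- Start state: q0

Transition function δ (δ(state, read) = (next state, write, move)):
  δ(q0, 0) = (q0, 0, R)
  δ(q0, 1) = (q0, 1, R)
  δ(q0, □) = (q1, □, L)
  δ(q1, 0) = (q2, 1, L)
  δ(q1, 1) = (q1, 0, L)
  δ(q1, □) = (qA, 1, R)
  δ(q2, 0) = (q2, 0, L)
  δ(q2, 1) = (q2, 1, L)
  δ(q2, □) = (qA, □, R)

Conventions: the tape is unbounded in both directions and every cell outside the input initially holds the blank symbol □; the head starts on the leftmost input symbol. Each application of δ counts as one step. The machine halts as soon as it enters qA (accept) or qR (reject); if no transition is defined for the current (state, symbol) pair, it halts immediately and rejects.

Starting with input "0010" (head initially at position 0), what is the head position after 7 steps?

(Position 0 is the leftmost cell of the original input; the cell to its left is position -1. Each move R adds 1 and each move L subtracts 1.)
Step 0: [q0]0010 (head at position 0)
Step 1: δ(q0, 0) = (q0, 0, R)  ⊢  0[q0]010 (head at position 1)
Step 2: δ(q0, 0) = (q0, 0, R)  ⊢  00[q0]10 (head at position 2)
Step 3: δ(q0, 1) = (q0, 1, R)  ⊢  001[q0]0 (head at position 3)
Step 4: δ(q0, 0) = (q0, 0, R)  ⊢  0010[q0]□ (head at position 4)
Step 5: δ(q0, □) = (q1, □, L)  ⊢  001[q1]0□ (head at position 3)
Step 6: δ(q1, 0) = (q2, 1, L)  ⊢  00[q2]11□ (head at position 2)
Step 7: δ(q2, 1) = (q2, 1, L)  ⊢  0[q2]011□ (head at position 1)
Head position after 7 steps: 1

Final answer: Position 1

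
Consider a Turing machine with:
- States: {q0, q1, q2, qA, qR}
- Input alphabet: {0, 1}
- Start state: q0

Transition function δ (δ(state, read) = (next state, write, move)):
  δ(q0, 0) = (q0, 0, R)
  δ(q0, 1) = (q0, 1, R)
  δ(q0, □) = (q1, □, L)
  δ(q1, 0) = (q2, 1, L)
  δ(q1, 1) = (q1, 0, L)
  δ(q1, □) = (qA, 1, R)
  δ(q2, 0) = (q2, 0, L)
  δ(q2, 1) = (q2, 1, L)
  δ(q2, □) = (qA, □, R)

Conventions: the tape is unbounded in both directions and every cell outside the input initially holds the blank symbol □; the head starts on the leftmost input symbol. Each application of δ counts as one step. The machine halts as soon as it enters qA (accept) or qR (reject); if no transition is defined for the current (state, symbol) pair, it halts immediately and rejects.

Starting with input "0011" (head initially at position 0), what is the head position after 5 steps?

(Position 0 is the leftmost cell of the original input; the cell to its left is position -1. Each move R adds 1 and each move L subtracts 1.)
Step 0: [q0]0011 (head at position 0)
Step 1: δ(q0, 0) = (q0, 0, R)  ⊢  0[q0]011 (head at position 1)
Step 2: δ(q0, 0) = (q0, 0, R)  ⊢  00[q0]11 (head at position 2)
Step 3: δ(q0, 1) = (q0, 1, R)  ⊢  001[q0]1 (head at position 3)
Step 4: δ(q0, 1) = (q0, 1, R)  ⊢  0011[q0]□ (head at position 4)
Step 5: δ(q0, □) = (q1, □, L)  ⊢  001[q1]1□ (head at position 3)
Head position after 5 steps: 3

Final answer: Position 3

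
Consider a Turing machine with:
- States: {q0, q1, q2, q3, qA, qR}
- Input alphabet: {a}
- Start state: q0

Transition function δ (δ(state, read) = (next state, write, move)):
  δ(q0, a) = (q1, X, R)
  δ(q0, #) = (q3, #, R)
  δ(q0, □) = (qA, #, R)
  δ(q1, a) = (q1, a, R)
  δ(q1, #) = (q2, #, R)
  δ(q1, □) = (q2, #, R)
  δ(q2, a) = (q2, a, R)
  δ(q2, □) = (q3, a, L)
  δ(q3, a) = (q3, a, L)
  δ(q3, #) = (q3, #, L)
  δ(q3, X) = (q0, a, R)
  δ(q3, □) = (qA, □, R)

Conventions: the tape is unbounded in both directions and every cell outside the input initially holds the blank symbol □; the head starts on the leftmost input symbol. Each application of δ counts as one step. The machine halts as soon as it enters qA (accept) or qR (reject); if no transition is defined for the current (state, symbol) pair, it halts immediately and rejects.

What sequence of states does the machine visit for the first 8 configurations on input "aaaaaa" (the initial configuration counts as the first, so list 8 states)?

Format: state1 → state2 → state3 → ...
Step 0: [q0]aaaaaa (head at position 0)
Step 1: δ(q0, a) = (q1, X, R)  ⊢  X[q1]aaaaa (head at position 1)
Step 2: δ(q1, a) = (q1, a, R)  ⊢  Xa[q1]aaaa (head at position 2)
Step 3: δ(q1, a) = (q1, a, R)  ⊢  Xaa[q1]aaa (head at position 3)
Step 4: δ(q1, a) = (q1, a, R)  ⊢  Xaaa[q1]aa (head at position 4)
Step 5: δ(q1, a) = (q1, a, R)  ⊢  Xaaaa[q1]a (head at position 5)
Step 6: δ(q1, a) = (q1, a, R)  ⊢  Xaaaaa[q1]□ (head at position 6)
Step 7: δ(q1, □) = (q2, #, R)  ⊢  Xaaaaa#[q2]□ (head at position 7)
Reading off the states of these 8 configurations: q0 → q1 → q1 → q1 → q1 → q1 → q1 → q2

Final answer: q0 → q1 → q1 → q1 → q1 → q1 → q1 → q2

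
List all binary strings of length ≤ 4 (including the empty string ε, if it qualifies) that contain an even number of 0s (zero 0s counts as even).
Checking every binary string of length 0 to 4:
  Length 0: accepted: ε | rejected: (none)
  Length 1: accepted: 1 | rejected: 0
  Length 2: accepted: 00, 11 | rejected: 01, 10
  Length 3: accepted: 001, 010, 100, 111 | rejected: 000, 011, 101, 110
  Length 4: accepted: 0000, 0011, 0101, 0110, 1001, 1010, 1100, 1111 | rejected: 0001, 0010, 0100, 0111, 1000, 1011, 1101, 1110
Total: 16 string(s).

Final answer: ε, 1, 00, 11, 001, 010, 100, 111, 0000, 0011, 0101, 0110, 1001, 1010, 1100, 1111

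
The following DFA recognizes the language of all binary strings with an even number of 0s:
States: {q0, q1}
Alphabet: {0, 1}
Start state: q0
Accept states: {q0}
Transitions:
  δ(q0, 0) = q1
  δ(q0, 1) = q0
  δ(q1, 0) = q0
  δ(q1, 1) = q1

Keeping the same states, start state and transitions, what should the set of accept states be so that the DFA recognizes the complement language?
The DFA is complete (every state has a transition on every symbol), so the complement
is recognized by the same DFA with accepting and non-accepting states swapped.
Original accept states: {q0}
Complement accept states = All states - Original accept states
= {q0, q1} - {q0}
= {q1}
Complement language: strings with an ODD number of 0s

Final answer: {q1}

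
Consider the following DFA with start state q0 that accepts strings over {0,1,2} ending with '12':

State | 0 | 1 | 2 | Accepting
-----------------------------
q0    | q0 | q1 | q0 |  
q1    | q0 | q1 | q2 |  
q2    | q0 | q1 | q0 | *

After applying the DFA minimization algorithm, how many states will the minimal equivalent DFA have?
All 3 states are reachable from q0, so none can be removed as unreachable.
Table-filling: first mark every (accepting, non-accepting) pair as distinguishable (accepting: {q2}; non-accepting: {q0, q1}).
Round 1: (q0, q1) on '2' go to q0 and q2, already distinguishable → mark.
Every pair of states is distinguishable, so the DFA is already minimal.
Equivalence classes: {q0}, {q1}, {q2} → 3 states.

Final answer: 3 states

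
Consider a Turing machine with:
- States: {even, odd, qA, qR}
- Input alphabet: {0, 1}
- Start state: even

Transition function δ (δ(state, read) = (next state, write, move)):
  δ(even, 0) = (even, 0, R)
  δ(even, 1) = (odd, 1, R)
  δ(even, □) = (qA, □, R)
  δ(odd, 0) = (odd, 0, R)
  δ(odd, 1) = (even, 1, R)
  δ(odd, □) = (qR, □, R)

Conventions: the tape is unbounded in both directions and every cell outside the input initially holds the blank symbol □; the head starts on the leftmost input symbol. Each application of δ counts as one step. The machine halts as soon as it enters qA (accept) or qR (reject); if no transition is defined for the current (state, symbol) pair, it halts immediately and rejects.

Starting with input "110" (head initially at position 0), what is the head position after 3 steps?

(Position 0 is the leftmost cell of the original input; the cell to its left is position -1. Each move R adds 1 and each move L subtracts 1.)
Step 0: [even]110 (head at position 0)
Step 1: δ(even, 1) = (odd, 1, R)  ⊢  1[odd]10 (head at position 1)
Step 2: δ(odd, 1) = (even, 1, R)  ⊢  11[even]0 (head at position 2)
Step 3: δ(even, 0) = (even, 0, R)  ⊢  110[even]□ (head at position 3)
Head position after 3 steps: 3

Final answer: Position 3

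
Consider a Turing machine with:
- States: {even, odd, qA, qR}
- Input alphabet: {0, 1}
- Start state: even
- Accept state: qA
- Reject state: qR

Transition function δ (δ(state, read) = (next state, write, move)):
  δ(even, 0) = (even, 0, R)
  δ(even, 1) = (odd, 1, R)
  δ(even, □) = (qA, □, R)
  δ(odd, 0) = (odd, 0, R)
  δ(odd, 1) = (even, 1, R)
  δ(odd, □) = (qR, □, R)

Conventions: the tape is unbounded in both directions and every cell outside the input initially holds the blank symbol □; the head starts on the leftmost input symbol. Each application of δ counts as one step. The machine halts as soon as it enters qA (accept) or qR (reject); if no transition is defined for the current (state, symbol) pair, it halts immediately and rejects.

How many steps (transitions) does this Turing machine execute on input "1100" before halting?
Step 0: [even]1100 (head at position 0)
Step 1: δ(even, 1) = (odd, 1, R)  ⊢  1[odd]100 (head at position 1)
Step 2: δ(odd, 1) = (even, 1, R)  ⊢  11[even]00 (head at position 2)
Step 3: δ(even, 0) = (even, 0, R)  ⊢  110[even]0 (head at position 3)
Step 4: δ(even, 0) = (even, 0, R)  ⊢  1100[even]□ (head at position 4)
Step 5: δ(even, □) = (qA, □, R)  ⊢  1100□[qA]□ (head at position 5)
The machine is in qA, so it halts and accepts.
Number of transitions executed: 5.

Final answer: 5 steps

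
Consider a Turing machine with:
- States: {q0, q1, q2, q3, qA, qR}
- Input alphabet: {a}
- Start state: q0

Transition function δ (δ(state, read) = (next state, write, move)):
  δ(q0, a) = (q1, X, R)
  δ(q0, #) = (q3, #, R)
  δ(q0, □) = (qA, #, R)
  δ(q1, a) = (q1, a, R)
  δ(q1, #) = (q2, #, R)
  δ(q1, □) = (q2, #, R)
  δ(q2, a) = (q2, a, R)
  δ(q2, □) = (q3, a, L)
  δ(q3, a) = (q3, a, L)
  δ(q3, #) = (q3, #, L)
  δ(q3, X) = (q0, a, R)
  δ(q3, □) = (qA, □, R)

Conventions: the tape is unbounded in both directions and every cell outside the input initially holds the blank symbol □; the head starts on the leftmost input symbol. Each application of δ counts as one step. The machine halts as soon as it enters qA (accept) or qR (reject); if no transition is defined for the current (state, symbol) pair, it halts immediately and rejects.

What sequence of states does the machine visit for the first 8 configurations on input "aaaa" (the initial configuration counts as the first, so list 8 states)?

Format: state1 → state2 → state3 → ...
Step 0: [q0]aaaa (head at position 0)
Step 1: δ(q0, a) = (q1, X, R)  ⊢  X[q1]aaa (head at position 1)
Step 2: δ(q1, a) = (q1, a, R)  ⊢  Xa[q1]aa (head at position 2)
Step 3: δ(q1, a) = (q1, a, R)  ⊢  Xaa[q1]a (head at position 3)
Step 4: δ(q1, a) = (q1, a, R)  ⊢  Xaaa[q1]□ (head at position 4)
Step 5: δ(q1, □) = (q2, #, R)  ⊢  Xaaa#[q2]□ (head at position 5)
Step 6: δ(q2, □) = (q3, a, L)  ⊢  Xaaa[q3]#a (head at position 4)
Step 7: δ(q3, #) = (q3, #, L)  ⊢  Xaa[q3]a#a (head at position 3)
Reading off the states of these 8 configurations: q0 → q1 → q1 → q1 → q1 → q2 → q3 → q3

Final answer: q0 → q1 → q1 → q1 → q1 → q2 → q3 → q3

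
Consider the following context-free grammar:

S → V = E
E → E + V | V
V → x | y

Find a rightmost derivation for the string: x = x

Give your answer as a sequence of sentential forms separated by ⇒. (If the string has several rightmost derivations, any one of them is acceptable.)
Start with S.
Step 1: the rightmost non-terminal is S; apply S → V = E:  V = E
Step 2: the rightmost non-terminal is E; apply E → V:  V = V
Step 3: the rightmost non-terminal is V; apply V → x:  V = x
Step 4: the rightmost non-terminal is V; apply V → x:  x = x

Final answer: S ⇒ V = E ⇒ V = V ⇒ V = x ⇒ x = x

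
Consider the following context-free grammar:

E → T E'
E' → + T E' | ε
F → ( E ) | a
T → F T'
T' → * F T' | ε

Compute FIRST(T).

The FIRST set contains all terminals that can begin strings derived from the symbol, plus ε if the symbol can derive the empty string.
FIRST(F): F → ( E ) contributes '(' and F → a contributes 'a', so FIRST(F) = {(, a}. F is not nullable.
FIRST(T): T → F T' begins with F, and F is not nullable, so FIRST(T) = FIRST(F) = {(, a}.

Final answer: {(, a}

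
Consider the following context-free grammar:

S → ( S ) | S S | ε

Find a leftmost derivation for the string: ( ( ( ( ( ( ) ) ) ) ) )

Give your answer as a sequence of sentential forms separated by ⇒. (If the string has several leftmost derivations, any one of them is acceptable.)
Start with S.
Step 1: the leftmost non-terminal is S; apply S → ( S ):  ( S )
Step 2: the leftmost non-terminal is S; apply S → ( S ):  ( ( S ) )
Step 3: the leftmost non-terminal is S; apply S → ( S ):  ( ( ( S ) ) )
Step 4: the leftmost non-terminal is S; apply S → ( S ):  ( ( ( ( S ) ) ) )
Step 5: the leftmost non-terminal is S; apply S → ( S ):  ( ( ( ( ( S ) ) ) ) )
Step 6: the leftmost non-terminal is S; apply S → ( S ):  ( ( ( ( ( ( S ) ) ) ) ) )
Step 7: the leftmost non-terminal is S; apply S → ε:  ( ( ( ( ( ( ) ) ) ) ) )

Final answer: S ⇒ ( S ) ⇒ ( ( S ) ) ⇒ ( ( ( S ) ) ) ⇒ ( ( ( ( S ) ) ) ) ⇒ ( ( ( ( ( S ) ) ) ) ) ⇒ ( ( ( ( ( ( S ) ) ) ) ) ) ⇒ ( ( ( ( ( ( ) ) ) ) ) )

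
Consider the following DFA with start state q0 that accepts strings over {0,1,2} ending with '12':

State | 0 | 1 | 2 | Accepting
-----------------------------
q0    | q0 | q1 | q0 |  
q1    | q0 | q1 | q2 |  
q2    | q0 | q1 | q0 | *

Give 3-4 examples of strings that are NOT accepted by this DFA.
Any strings that end in a non-accepting state work; for example:
"1202": q0 → q1 → q2 → q0 → q0; q0 is not accepting → rejected
"1211": q0 → q1 → q2 → q1 → q1; q1 is not accepting → rejected
"2110": q0 → q0 → q1 → q1 → q0; q0 is not accepting → rejected
"2201": q0 → q0 → q0 → q0 → q1; q1 is not accepting → rejected

Final answer: "1202", "1211", "2110", "2201"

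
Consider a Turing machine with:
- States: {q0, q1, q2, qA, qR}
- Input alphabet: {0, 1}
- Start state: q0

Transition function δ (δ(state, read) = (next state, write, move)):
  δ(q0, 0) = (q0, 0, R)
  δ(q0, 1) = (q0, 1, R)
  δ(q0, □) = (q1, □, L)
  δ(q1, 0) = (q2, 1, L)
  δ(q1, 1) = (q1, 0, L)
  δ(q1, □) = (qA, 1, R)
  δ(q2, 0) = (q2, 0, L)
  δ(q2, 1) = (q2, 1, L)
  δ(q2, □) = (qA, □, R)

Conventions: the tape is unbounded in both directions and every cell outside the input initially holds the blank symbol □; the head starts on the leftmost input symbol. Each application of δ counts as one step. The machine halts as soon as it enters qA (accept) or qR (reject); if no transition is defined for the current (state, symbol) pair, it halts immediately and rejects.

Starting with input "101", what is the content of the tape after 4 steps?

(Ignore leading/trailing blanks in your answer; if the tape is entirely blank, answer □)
Step 0: [q0]101 (head at position 0)
Step 1: δ(q0, 1) = (q0, 1, R)  ⊢  1[q0]01 (head at position 1)
Step 2: δ(q0, 0) = (q0, 0, R)  ⊢  10[q0]1 (head at position 2)
Step 3: δ(q0, 1) = (q0, 1, R)  ⊢  101[q0]□ (head at position 3)
Step 4: δ(q0, □) = (q1, □, L)  ⊢  10[q1]1□ (head at position 2)
Tape after 4 steps (ignoring surrounding blanks): 101

Final answer: Tape: 101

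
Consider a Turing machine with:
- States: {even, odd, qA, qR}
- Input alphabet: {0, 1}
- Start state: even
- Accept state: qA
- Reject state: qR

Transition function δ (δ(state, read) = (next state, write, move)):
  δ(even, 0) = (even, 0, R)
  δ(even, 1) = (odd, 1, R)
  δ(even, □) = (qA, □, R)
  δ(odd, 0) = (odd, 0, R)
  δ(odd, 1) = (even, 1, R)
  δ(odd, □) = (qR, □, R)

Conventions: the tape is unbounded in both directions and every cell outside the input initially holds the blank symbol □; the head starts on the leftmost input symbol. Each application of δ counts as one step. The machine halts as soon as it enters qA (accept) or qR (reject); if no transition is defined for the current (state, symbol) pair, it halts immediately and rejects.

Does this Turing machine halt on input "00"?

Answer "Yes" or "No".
Step 0: [even]00 (head at position 0)
Step 1: δ(even, 0) = (even, 0, R)  ⊢  0[even]0 (head at position 1)
Step 2: δ(even, 0) = (even, 0, R)  ⊢  00[even]□ (head at position 2)
Step 3: δ(even, □) = (qA, □, R)  ⊢  00□[qA]□ (head at position 3)
The machine is in qA, so it halts and accepts.
It halts after 3 steps.

Final answer: Yes - halts after 3 steps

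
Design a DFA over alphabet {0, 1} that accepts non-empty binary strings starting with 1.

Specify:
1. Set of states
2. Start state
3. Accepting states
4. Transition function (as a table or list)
One valid DFA (any DFA recognizing the same language is acceptable):
States: {q0, q1, q2}
Start: q0
Accepting: {q1}
Transitions (accepting states marked with *):
State | 0 | 1 | Accepting
-------------------------
q0    | q2 | q1 |  
q1    | q1 | q1 | *
q2    | q2 | q2 |  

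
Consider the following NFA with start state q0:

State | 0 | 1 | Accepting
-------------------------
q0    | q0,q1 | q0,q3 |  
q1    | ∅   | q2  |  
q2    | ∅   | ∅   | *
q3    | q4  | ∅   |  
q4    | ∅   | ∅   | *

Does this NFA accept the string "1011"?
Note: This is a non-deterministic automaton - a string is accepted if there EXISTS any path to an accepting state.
Track the set of states the NFA could be in: start {q0}
Read '1': {q0} → {q0, q3}
Read '0': {q0, q3} → {q0, q1, q4}
Read '1': {q0, q1, q4} → {q0, q2, q3}
Read '1': {q0, q2, q3} → {q0, q3}
Final set {q0, q3} contains no accepting state → rejected.

Final answer: No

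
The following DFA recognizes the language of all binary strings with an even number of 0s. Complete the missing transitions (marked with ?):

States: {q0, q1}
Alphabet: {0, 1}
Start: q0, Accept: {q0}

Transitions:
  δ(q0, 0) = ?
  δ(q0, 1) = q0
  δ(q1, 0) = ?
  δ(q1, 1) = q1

What each state remembers (consistent with the given transitions and accept states):
  q0: an even number of 0s has been read so far
  q1: an odd number of 0s has been read so far
Filling in the missing entries:
  δ(q0, 0): in q0 (an even number of 0s has been read so far), after reading 0 we have: an odd number of 0s has been read so far → q1
  δ(q1, 0): in q1 (an odd number of 0s has been read so far), after reading 0 we have: an even number of 0s has been read so far → q0

Final answer: δ(q0, 0) = q1; δ(q1, 0) = q0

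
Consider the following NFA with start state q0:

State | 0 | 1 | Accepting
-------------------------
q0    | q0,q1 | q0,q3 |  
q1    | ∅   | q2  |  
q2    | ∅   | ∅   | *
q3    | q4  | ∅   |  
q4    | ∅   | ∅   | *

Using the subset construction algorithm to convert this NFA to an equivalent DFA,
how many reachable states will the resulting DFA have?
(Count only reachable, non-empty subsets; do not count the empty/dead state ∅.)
Start subset: {q0}
{q0}: on 0 → {q0, q1}, on 1 → {q0, q3}
{q0, q1}: on 0 → {q0, q1}, on 1 → {q0, q2, q3}
{q0, q3}: on 0 → {q0, q1, q4}, on 1 → {q0, q3}
{q0, q2, q3}: on 0 → {q0, q1, q4}, on 1 → {q0, q3}
{q0, q1, q4}: on 0 → {q0, q1}, on 1 → {q0, q2, q3}
Reachable non-empty subsets: {q0}, {q0, q1}, {q0, q3}, {q0, q2, q3}, {q0, q1, q4} — 5 in total.

Final answer: 5 states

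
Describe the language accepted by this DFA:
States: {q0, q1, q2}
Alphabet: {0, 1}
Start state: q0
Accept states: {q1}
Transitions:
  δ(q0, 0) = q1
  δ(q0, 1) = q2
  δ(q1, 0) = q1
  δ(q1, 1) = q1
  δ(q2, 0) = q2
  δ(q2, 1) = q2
Analyzing the DFA structure:
Start state: q0
Accept states: {q1}
Interpreting what each state remembers (checking against the transitions):
  q0: nothing has been read yet
  q1: the first symbol was 0
  q2: the first symbol was 1 (trap state)
  δ(q0, 0): in q0 (nothing has been read yet), after reading 0 we have: the first symbol was 0 → q1
  δ(q0, 1): in q0 (nothing has been read yet), after reading 1 we have: the first symbol was 1 (trap state) → q2
  δ(q1, 0): in q1 (the first symbol was 0), after reading 0 we have: the first symbol was 0 → q1
  δ(q1, 1): in q1 (the first symbol was 0), after reading 1 we have: the first symbol was 0 → q1
  δ(q2, 0): in q2 (the first symbol was 1 (trap state)), after reading 0 we have: the first symbol was 1 (trap state) → q2
  δ(q2, 1): in q2 (the first symbol was 1 (trap state)), after reading 1 we have: the first symbol was 1 (trap state) → q2
A string is accepted iff it ends in {q1}, i.e. the first symbol was 0.
Language: All binary strings starting with 0

Final answer: All binary strings starting with 0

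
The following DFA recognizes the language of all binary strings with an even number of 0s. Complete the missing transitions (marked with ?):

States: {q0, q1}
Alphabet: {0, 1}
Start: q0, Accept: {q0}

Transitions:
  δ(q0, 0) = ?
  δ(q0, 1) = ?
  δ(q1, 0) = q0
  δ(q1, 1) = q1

What each state remembers (consistent with the given transitions and accept states):
  q0: an even number of 0s has been read so far
  q1: an odd number of 0s has been read so far
Filling in the missing entries:
  δ(q0, 0): in q0 (an even number of 0s has been read so far), after reading 0 we have: an odd number of 0s has been read so far → q1
  δ(q0, 1): in q0 (an even number of 0s has been read so far), after reading 1 we have: an even number of 0s has been read so far → q0

Final answer: δ(q0, 0) = q1; δ(q0, 1) = q0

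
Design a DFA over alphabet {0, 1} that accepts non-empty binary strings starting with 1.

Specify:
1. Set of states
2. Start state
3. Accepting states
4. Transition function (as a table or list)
One valid DFA (any DFA recognizing the same language is acceptable):
States: {q0, q1, q2}
Start: q0
Accepting: {q1}
Transitions (accepting states marked with *):
State | 0 | 1 | Accepting
-------------------------
q0    | q2 | q1 |  
q1    | q1 | q1 | *
q2    | q2 | q2 |  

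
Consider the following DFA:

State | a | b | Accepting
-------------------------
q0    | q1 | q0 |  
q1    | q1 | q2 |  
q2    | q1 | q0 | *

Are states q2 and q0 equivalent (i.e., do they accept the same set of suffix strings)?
Try the suffix ε (the empty string).
From q2: q2 — accepting.
From q0: q0 — not accepting.
The two states disagree on this suffix, so they are not equivalent.

Final answer: No. Distinguishing string: ε (the empty string) - accepted from q2 but not from q0.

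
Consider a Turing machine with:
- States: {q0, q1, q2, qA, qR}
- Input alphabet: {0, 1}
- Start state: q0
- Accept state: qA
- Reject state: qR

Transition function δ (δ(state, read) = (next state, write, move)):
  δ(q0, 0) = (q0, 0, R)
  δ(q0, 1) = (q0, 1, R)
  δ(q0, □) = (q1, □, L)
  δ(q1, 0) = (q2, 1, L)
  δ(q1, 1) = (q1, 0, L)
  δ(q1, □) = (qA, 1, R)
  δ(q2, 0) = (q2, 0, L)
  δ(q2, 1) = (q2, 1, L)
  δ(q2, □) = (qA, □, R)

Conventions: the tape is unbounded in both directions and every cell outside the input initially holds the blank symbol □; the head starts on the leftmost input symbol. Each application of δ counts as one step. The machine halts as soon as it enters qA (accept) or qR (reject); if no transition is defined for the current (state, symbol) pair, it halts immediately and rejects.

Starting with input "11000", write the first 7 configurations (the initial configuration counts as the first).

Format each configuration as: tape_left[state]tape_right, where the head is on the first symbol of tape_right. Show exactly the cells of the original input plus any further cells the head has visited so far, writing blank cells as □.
Step 0: [q0]11000 (head at position 0)
Step 1: δ(q0, 1) = (q0, 1, R)  ⊢  1[q0]1000 (head at position 1)
Step 2: δ(q0, 1) = (q0, 1, R)  ⊢  11[q0]000 (head at position 2)
Step 3: δ(q0, 0) = (q0, 0, R)  ⊢  110[q0]00 (head at position 3)
Step 4: δ(q0, 0) = (q0, 0, R)  ⊢  1100[q0]0 (head at position 4)
Step 5: δ(q0, 0) = (q0, 0, R)  ⊢  11000[q0]□ (head at position 5)
Step 6: δ(q0, □) = (q1, □, L)  ⊢  1100[q1]0□ (head at position 4)

Final answer: [q0]11000 ⊢ 1[q0]1000 ⊢ 11[q0]000 ⊢ 110[q0]00 ⊢ 1100[q0]0 ⊢ 11000[q0]□ ⊢ 1100[q1]0□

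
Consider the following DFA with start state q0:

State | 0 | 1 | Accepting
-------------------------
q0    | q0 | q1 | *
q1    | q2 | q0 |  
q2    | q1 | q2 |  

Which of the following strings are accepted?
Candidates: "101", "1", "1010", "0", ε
"101": q0 → q1 → q2 → q2; q2 is not accepting → rejected
"1": q0 → q1; q1 is not accepting → rejected
"1010": q0 → q1 → q2 → q2 → q1; q1 is not accepting → rejected
"0": q0 → q0; q0 is accepting → accepted
ε: q0; q0 is accepting → accepted

Final answer: "0", ε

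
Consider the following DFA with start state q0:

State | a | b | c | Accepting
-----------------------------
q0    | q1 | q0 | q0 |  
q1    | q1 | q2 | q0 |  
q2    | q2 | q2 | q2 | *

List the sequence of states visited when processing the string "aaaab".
q0 → q1 → q1 → q1 → q1 → q2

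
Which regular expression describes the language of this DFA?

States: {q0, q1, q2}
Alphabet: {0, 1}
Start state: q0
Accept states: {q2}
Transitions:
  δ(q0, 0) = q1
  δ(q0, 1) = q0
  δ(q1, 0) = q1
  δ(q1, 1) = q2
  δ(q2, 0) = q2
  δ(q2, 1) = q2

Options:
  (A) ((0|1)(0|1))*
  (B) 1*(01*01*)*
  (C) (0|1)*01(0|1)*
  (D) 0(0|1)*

Testing sample strings against the DFA:
  '01110' -> accepted
  '1010' -> accepted
  '11' -> rejected
  '0110' -> accepted
Checking each option for a counterexample:
  (A) ((0|1)(0|1))*: ε is rejected by the DFA but matches the regex → eliminated
  (B) 1*(01*01*)*: ε is rejected by the DFA but matches the regex → eliminated
  (C) (0|1)*01(0|1)*: agrees with the DFA on all strings of length ≤ 4
  (D) 0(0|1)*: '0' is rejected by the DFA but matches the regex → eliminated
Only (C) (0|1)*01(0|1)* is consistent with the DFA.

Final answer: (C) (0|1)*01(0|1)*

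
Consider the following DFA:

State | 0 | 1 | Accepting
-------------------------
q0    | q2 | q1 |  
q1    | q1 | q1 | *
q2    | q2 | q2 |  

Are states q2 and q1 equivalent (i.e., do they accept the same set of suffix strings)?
Try the suffix ε (the empty string).
From q2: q2 — not accepting.
From q1: q1 — accepting.
The two states disagree on this suffix, so they are not equivalent.

Final answer: No. Distinguishing string: ε (the empty string) - accepted from q1 but not from q2.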